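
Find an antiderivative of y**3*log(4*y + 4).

Use integration by parts with u = log(4*y + 4), dv = y**3 dy.
Then du = 4/(4*y + 4) dy and v = y**4/4.

y**4*log(4*y + 4)/4 - y**4/16 + y**3/12 - y**2/8 + y/4 - log(y + 1)/4 + C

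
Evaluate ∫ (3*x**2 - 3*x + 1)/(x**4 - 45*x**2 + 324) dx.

Factor the denominator: (x - 6)*(x - 3)*(x + 3)*(x + 6).
Partial-fraction decomposition: -127/(324*(x + 6)) + 37/(162*(x + 3)) - 19/(162*(x - 3)) + 91/(324*(x - 6)).
Integrate each term: A/(x−a) contributes A·log|x−a|.

91*log(x - 6)/324 - 19*log(x - 3)/162 + 37*log(x + 3)/162 - 127*log(x + 6)/324 + C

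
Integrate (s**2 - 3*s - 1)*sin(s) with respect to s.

-s**2*cos(s) + 2*s*sin(s) + 3*s*cos(s) - 3*sin(s) + 3*cos(s) + C

Use integration by parts with u = s**2 - 3*s - 1, dv = sin(s) ds, so v = -cos(s).
Apply parts 2 times (tabular method): alternate signs, differentiate u down to 0, integrate dv up.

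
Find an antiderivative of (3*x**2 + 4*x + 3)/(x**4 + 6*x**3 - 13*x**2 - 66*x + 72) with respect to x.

log(x - 3)/3 - log(x - 1)/7 + log(x + 4)/2 - 29*log(x + 6)/42 + C

Factor the denominator: (x - 3)*(x - 1)*(x + 4)*(x + 6).
Partial-fraction decomposition: -29/(42*(x + 6)) + 1/(2*(x + 4)) - 1/(7*(x - 1)) + 1/(3*(x - 3)).
Integrate each term: A/(x−a) contributes A·log|x−a|.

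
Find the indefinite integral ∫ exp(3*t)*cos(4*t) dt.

4*exp(3*t)*sin(4*t)/25 + 3*exp(3*t)*cos(4*t)/25 + C

Let I denote the integral. Integrate by parts with u = cos(4*t), dv = exp(3*t) dt, so v = exp(3*t)/3: I = exp(3*t)*cos(4*t)/3 + (4/3)·∫ exp(3*t)*sin(4*t) dt.
Apply parts again with u = sin(4*t), dv = exp(3*t) dt: ∫ exp(3*t)*sin(4*t) dt = exp(3*t)*sin(4*t)/3 − (4/3)·I. Substituting back brings back I: I = 4*exp(3*t)*sin(4*t)/9 + exp(3*t)*cos(4*t)/3 − (16/9)·I.
Solving for I: (1 + 16/9)·I equals the remaining terms, so I = (9/25)·(4*exp(3*t)*sin(4*t)/9 + exp(3*t)*cos(4*t)/3).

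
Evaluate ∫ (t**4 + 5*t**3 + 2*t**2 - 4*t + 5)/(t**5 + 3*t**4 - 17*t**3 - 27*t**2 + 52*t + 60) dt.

Factor the denominator: (t - 3)*(t - 2)*(t + 1)*(t + 2)*(t + 5).
Partial-fraction decomposition: 25/(224*(t + 5)) + 1/(20*(t + 2)) + 7/(48*(t + 1)) - 61/(84*(t - 2)) + 227/(160*(t - 3)).
Integrate each term: A/(t−a) contributes A·log|t−a|.

227*log(t - 3)/160 - 61*log(t - 2)/84 + 7*log(t + 1)/48 + log(t + 2)/20 + 25*log(t + 5)/224 + C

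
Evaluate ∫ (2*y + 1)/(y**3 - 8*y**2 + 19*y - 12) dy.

3*log(y - 4) - 7*log(y - 3)/2 + log(y - 1)/2 + C

Factor the denominator: (y - 4)*(y - 3)*(y - 1).
Partial-fraction decomposition: 1/(2*(y - 1)) - 7/(2*(y - 3)) + 3/(y - 4).
Integrate each term: A/(y−a) contributes A·log|y−a|.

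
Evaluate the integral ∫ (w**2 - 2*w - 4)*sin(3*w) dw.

Use integration by parts with u = w**2 - 2*w - 4, dv = sin(3*w) dw, so v = -cos(3*w)/3.
Apply parts 2 times (tabular method): alternate signs, differentiate u down to 0, integrate dv up.

-w**2*cos(3*w)/3 + 2*w*sin(3*w)/9 + 2*w*cos(3*w)/3 - 2*sin(3*w)/9 + 38*cos(3*w)/27 + C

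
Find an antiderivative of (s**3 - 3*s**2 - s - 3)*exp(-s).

(-s**3 + s + 4)*exp(-s) + C

Use integration by parts with u = s**3 - 3*s**2 - s - 3, dv = exp(-s) ds, so v = -exp(-s).
Apply parts 3 times (tabular method): alternate signs, differentiate u down to 0, integrate dv up.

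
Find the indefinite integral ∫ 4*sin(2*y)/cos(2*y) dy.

Let u = cos(2*y), so du = (-2*sin(2*y)) dy.
Rewriting, the integral becomes -2·∫ 1/u du = -2·log(u).
Substituting back, u = cos(2*y).

-2*log(cos(2*y)) + C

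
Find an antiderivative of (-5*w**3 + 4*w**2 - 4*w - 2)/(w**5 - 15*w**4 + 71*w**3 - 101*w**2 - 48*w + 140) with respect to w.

Factor the denominator: (w - 7)*(w - 5)*(w - 2)**2*(w + 1).
Partial-fraction decomposition: 11/(432*(w + 1)) - 274/(225*(w - 2)) - 34/(45*(w - 2)**2) + 547/(108*(w - 5)) - 1549/(400*(w - 7)).
Integrate each term; A/(w−a) gives A·log|w−a|; A/(w−a)² gives −A/(w−a).

-1549*log(w - 7)/400 + 547*log(w - 5)/108 - 274*log(w - 2)/225 + 11*log(w + 1)/432 + 34/(45*w - 90) + C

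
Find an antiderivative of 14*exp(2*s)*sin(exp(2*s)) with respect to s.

Let u = exp(2*s), so du = (2*exp(2*s)) ds.
Rewriting, the integral becomes 7·∫ sin(u) du = 7·-cos(u).
Substituting back, u = exp(2*s).

-7*cos(exp(2*s)) + C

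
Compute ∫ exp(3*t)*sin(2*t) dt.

Let I denote the integral. Integrate by parts with u = sin(2*t), dv = exp(3*t) dt, so v = exp(3*t)/3: I = exp(3*t)*sin(2*t)/3 − (2/3)·∫ exp(3*t)*cos(2*t) dt.
Apply parts again with u = cos(2*t), dv = exp(3*t) dt: ∫ exp(3*t)*cos(2*t) dt = exp(3*t)*cos(2*t)/3 + (2/3)·I. Substituting back brings back I: I = exp(3*t)*sin(2*t)/3 - 2*exp(3*t)*cos(2*t)/9 − (4/9)·I.
Solving for I: (1 + 4/9)·I equals the remaining terms, so I = (9/13)·(exp(3*t)*sin(2*t)/3 - 2*exp(3*t)*cos(2*t)/9).

3*exp(3*t)*sin(2*t)/13 - 2*exp(3*t)*cos(2*t)/13 + C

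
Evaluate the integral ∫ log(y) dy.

Use integration by parts with u = log(y), dv = dy.
Then du = 1/y dy and v = y.

y*log(y) - y + C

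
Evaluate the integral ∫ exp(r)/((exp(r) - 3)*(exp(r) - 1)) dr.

Let u = e^r, du = e^r dr.
The integral becomes ∫ du/((u-1)(u-3)); decompose into partial fractions.

log(exp(r) - 3)/2 - log(exp(r) - 1)/2 + C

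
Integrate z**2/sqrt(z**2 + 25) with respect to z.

z*sqrt(z**2 + 25)/2 - 25*log(z + sqrt(z**2 + 25))/2 + C

Substitute z = 5·tan(θ), so dz = 5·sec(θ)^2 dθ and the radical becomes sqrt(z**2 + 25) = 5·sec(θ) by the Pythagorean identity.
Integrate the resulting trig expression in θ, then back-substitute tan(θ) = z/5, sec(θ) = sqrt(z**2 + 25)/5 (absorbing any constant into C).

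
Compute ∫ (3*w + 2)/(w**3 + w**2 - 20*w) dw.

-log(w)/10 + 7*log(w - 4)/18 - 13*log(w + 5)/45 + C

Factor the denominator: w*(w - 4)*(w + 5).
Partial-fraction decomposition: -13/(45*(w + 5)) + 7/(18*(w - 4)) - 1/(10*w).
Integrate each term: A/(w−a) contributes A·log|w−a|.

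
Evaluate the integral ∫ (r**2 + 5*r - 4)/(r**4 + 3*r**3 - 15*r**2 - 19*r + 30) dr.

log(r - 3)/4 - log(r - 1)/18 - 2*log(r + 2)/9 + log(r + 5)/36 + C

Factor the denominator: (r - 3)*(r - 1)*(r + 2)*(r + 5).
Partial-fraction decomposition: 1/(36*(r + 5)) - 2/(9*(r + 2)) - 1/(18*(r - 1)) + 1/(4*(r - 3)).
Integrate each term: A/(r−a) contributes A·log|r−a|.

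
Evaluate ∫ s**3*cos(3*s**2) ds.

s**2*sin(3*s**2)/6 + cos(3*s**2)/18 + C

Let u = s², du = 2s ds; rewrite as (1/2)∫ u^1·cos(3u) du.
Now integrate by parts 1 time.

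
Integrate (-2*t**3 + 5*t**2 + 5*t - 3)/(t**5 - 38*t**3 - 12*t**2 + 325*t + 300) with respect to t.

Factor the denominator: (t - 5)*(t - 4)*(t + 1)*(t + 3)*(t + 5).
Partial-fraction decomposition: 347/(720*(t + 5)) - 81/(224*(t + 3)) - 1/(240*(t + 1)) + 31/(315*(t - 4)) - 103/(480*(t - 5)).
Integrate each term: A/(t−a) contributes A·log|t−a|.

-103*log(t - 5)/480 + 31*log(t - 4)/315 - log(t + 1)/240 - 81*log(t + 3)/224 + 347*log(t + 5)/720 + C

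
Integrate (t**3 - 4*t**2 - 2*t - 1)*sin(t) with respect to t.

Use integration by parts with u = t**3 - 4*t**2 - 2*t - 1, dv = sin(t) dt, so v = -cos(t).
Apply parts 3 times (tabular method): alternate signs, differentiate u down to 0, integrate dv up.

-t**3*cos(t) + 3*t**2*sin(t) + 4*t**2*cos(t) - 8*t*sin(t) + 8*t*cos(t) - 8*sin(t) - 7*cos(t) + C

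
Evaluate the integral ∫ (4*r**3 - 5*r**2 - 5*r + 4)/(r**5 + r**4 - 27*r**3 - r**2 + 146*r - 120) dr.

Factor the denominator: (r - 4)*(r - 2)*(r - 1)*(r + 3)*(r + 5).
Partial-fraction decomposition: -149/(189*(r + 5)) + 67/(140*(r + 3)) - 1/(36*(r - 1)) - 3/(35*(r - 2)) + 80/(189*(r - 4)).
Integrate each term: A/(r−a) contributes A·log|r−a|.

80*log(r - 4)/189 - 3*log(r - 2)/35 - log(r - 1)/36 + 67*log(r + 3)/140 - 149*log(r + 5)/189 + C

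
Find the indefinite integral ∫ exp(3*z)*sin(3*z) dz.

exp(3*z)*sin(3*z)/6 - exp(3*z)*cos(3*z)/6 + C

Let I denote the integral. Integrate by parts with u = sin(3*z), dv = exp(3*z) dz, so v = exp(3*z)/3: I = exp(3*z)*sin(3*z)/3 − ∫ exp(3*z)*cos(3*z) dz.
Apply parts again with u = cos(3*z), dv = exp(3*z) dz: ∫ exp(3*z)*cos(3*z) dz = exp(3*z)*cos(3*z)/3 + I. Substituting back brings back I: I = exp(3*z)*sin(3*z)/3 - exp(3*z)*cos(3*z)/3 − I.
Solving for I: (1 + 1)·I equals the remaining terms, so I = (1/2)·(exp(3*z)*sin(3*z)/3 - exp(3*z)*cos(3*z)/3).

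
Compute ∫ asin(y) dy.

Use integration by parts with u = arcsin(y), dv = dy.
Then du = 1/sqrt(-y**2 + 1) dy.

y*asin(y) + sqrt(-y**2 + 1) + C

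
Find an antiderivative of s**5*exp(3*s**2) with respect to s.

Let u = s², du = 2s ds; rewrite as (1/2)∫ u^2·exp(3u) du.
Now integrate by parts 2 times.

(9*s**4 - 6*s**2 + 2)*exp(3*s**2)/54 + C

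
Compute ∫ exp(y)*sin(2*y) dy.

Let I denote the integral. Integrate by parts with u = sin(2*y), dv = exp(y) dy, so v = exp(y): I = exp(y)*sin(2*y) − 2·∫ exp(y)*cos(2*y) dy.
Apply parts again with u = cos(2*y), dv = exp(y) dy: ∫ exp(y)*cos(2*y) dy = exp(y)*cos(2*y) + 2·I. Substituting back brings back I: I = exp(y)*sin(2*y) - 2*exp(y)*cos(2*y) − 4·I.
Solving for I: (1 + 4)·I equals the remaining terms, so I = (1/5)·(exp(y)*sin(2*y) - 2*exp(y)*cos(2*y)).

exp(y)*sin(2*y)/5 - 2*exp(y)*cos(2*y)/5 + C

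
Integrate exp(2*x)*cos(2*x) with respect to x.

exp(2*x)*sin(2*x)/4 + exp(2*x)*cos(2*x)/4 + C

Let I denote the integral. Integrate by parts with u = cos(2*x), dv = exp(2*x) dx, so v = exp(2*x)/2: I = exp(2*x)*cos(2*x)/2 + ∫ exp(2*x)*sin(2*x) dx.
Apply parts again with u = sin(2*x), dv = exp(2*x) dx: ∫ exp(2*x)*sin(2*x) dx = exp(2*x)*sin(2*x)/2 − I. Substituting back brings back I: I = exp(2*x)*sin(2*x)/2 + exp(2*x)*cos(2*x)/2 − I.
Solving for I: (1 + 1)·I equals the remaining terms, so I = (1/2)·(exp(2*x)*sin(2*x)/2 + exp(2*x)*cos(2*x)/2).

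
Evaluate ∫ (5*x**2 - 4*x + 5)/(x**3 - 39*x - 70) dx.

Factor the denominator: (x - 7)*(x + 2)*(x + 5).
Partial-fraction decomposition: 25/(6*(x + 5)) - 11/(9*(x + 2)) + 37/(18*(x - 7)).
Integrate each term: A/(x−a) contributes A·log|x−a|.

37*log(x - 7)/18 - 11*log(x + 2)/9 + 25*log(x + 5)/6 + C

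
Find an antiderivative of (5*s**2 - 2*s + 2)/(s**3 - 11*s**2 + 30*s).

Factor the denominator: s*(s - 6)*(s - 5).
Partial-fraction decomposition: -117/(5*(s - 5)) + 85/(3*(s - 6)) + 1/(15*s).
Integrate each term: A/(s−a) contributes A·log|s−a|.

log(s)/15 + 85*log(s - 6)/3 - 117*log(s - 5)/5 + C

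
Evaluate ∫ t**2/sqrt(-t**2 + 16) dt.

-t*sqrt(-t**2 + 16)/2 + 8*asin(t/4) + C

Substitute t = 4·sin(θ), so dt = 4·cos(θ) dθ and the radical becomes sqrt(-t**2 + 16) = 4·cos(θ) by the Pythagorean identity.
Integrate the resulting trig expression in θ, then back-substitute θ = asin(t/4), sin(θ) = t/4, cos(θ) = sqrt(-t**2 + 16)/4 (absorbing any constant into C).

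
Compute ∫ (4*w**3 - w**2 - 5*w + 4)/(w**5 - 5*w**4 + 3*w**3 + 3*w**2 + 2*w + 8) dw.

112*log(w - 4)/85 - 11*log(w - 2)/15 + 2*log(w + 1)/15 - 61*log(w**2 + 1)/170 + 28*atan(w)/85 + C

Factor the denominator: (w - 4)*(w - 2)*(w + 1)*(w**2 + 1).
Partial-fraction decomposition: -(61*w - 28)/(85*(w**2 + 1)) + 2/(15*(w + 1)) - 11/(15*(w - 2)) + 112/(85*(w - 4)).
Integrate each term; A/(w−a) gives A·log|w−a|; the (Bw+D)/(w²+p²) term gives a log and an atan.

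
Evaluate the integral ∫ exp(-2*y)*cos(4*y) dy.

exp(-2*y)*sin(4*y)/5 - exp(-2*y)*cos(4*y)/10 + C

Let I denote the integral. Integrate by parts with u = cos(4*y), dv = exp(-2*y) dy, so v = -exp(-2*y)/2: I = -exp(-2*y)*cos(4*y)/2 − 2·∫ exp(-2*y)*sin(4*y) dy.
Apply parts again with u = sin(4*y), dv = exp(-2*y) dy: ∫ exp(-2*y)*sin(4*y) dy = -exp(-2*y)*sin(4*y)/2 + 2·I. Substituting back brings back I: I = exp(-2*y)*sin(4*y) - exp(-2*y)*cos(4*y)/2 − 4·I.
Solving for I: (1 + 4)·I equals the remaining terms, so I = (1/5)·(exp(-2*y)*sin(4*y) - exp(-2*y)*cos(4*y)/2).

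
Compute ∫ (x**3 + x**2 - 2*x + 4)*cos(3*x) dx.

x**3*sin(3*x)/3 + x**2*sin(3*x)/3 + x**2*cos(3*x)/3 - 8*x*sin(3*x)/9 + 2*x*cos(3*x)/9 + 34*sin(3*x)/27 - 8*cos(3*x)/27 + C

Use integration by parts with u = x**3 + x**2 - 2*x + 4, dv = cos(3*x) dx, so v = sin(3*x)/3.
Apply parts 3 times (tabular method): alternate signs, differentiate u down to 0, integrate dv up.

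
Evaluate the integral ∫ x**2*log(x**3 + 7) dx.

Let u = x**3 + 7, so du = (3*x**2) dx.
The integral becomes (1/3)·∫ log(u) du; integrate by parts with u′=log(u), dv′=du.

x**3*log(x**3 + 7)/3 - x**3/3 + 7*log(x**3 + 7)/3 + C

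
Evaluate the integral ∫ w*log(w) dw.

w**2*log(w)/2 - w**2/4 + C

Use integration by parts with u = log(w), dv = w dw.
Then du = 1/w dw and v = w**2/2.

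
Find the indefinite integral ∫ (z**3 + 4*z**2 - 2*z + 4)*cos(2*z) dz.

z**3*sin(2*z)/2 + 2*z**2*sin(2*z) + 3*z**2*cos(2*z)/4 - 7*z*sin(2*z)/4 + 2*z*cos(2*z) + sin(2*z) - 7*cos(2*z)/8 + C

Use integration by parts with u = z**3 + 4*z**2 - 2*z + 4, dv = cos(2*z) dz, so v = sin(2*z)/2.
Apply parts 3 times (tabular method): alternate signs, differentiate u down to 0, integrate dv up.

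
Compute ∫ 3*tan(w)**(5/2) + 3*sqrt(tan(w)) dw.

2*tan(w)**(3/2) + C

Let u = tan(w), so du = (tan(w)**2 + 1) dw.
Rewriting, the integral becomes 3·∫ √u du = 3·(2/3)u^(3/2).
Substituting back, u = tan(w).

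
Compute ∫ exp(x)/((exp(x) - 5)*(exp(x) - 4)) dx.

log(exp(x) - 5) - log(exp(x) - 4) + C

Let u = e^x, du = e^x dx.
The integral becomes ∫ du/((u-5)(u-4)); decompose into partial fractions.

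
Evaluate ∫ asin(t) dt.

t*asin(t) + sqrt(-t**2 + 1) + C

Use integration by parts with u = arcsin(t), dv = dt.
Then du = 1/sqrt(-t**2 + 1) dt.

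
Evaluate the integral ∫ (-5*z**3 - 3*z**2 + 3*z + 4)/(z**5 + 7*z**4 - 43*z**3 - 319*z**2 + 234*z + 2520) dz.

Factor the denominator: (z - 6)*(z - 3)*(z + 4)*(z + 5)*(z + 7).
Partial-fraction decomposition: 517/(260*(z + 7)) - 49/(16*(z + 5)) + 44/(35*(z + 4)) + 149/(1680*(z - 3)) - 53/(195*(z - 6)).
Integrate each term: A/(z−a) contributes A·log|z−a|.

-53*log(z - 6)/195 + 149*log(z - 3)/1680 + 44*log(z + 4)/35 - 49*log(z + 5)/16 + 517*log(z + 7)/260 + C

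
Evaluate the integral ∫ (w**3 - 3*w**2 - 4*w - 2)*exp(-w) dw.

Use integration by parts with u = w**3 - 3*w**2 - 4*w - 2, dv = exp(-w) dw, so v = -exp(-w).
Apply parts 3 times (tabular method): alternate signs, differentiate u down to 0, integrate dv up.

(-w**3 + 4*w + 6)*exp(-w) + C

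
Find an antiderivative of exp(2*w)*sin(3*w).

Let I denote the integral. Integrate by parts with u = sin(3*w), dv = exp(2*w) dw, so v = exp(2*w)/2: I = exp(2*w)*sin(3*w)/2 − (3/2)·∫ exp(2*w)*cos(3*w) dw.
Apply parts again with u = cos(3*w), dv = exp(2*w) dw: ∫ exp(2*w)*cos(3*w) dw = exp(2*w)*cos(3*w)/2 + (3/2)·I. Substituting back brings back I: I = exp(2*w)*sin(3*w)/2 - 3*exp(2*w)*cos(3*w)/4 − (9/4)·I.
Solving for I: (1 + 9/4)·I equals the remaining terms, so I = (4/13)·(exp(2*w)*sin(3*w)/2 - 3*exp(2*w)*cos(3*w)/4).

2*exp(2*w)*sin(3*w)/13 - 3*exp(2*w)*cos(3*w)/13 + C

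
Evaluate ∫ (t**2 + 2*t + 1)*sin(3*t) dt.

-t**2*cos(3*t)/3 + 2*t*sin(3*t)/9 - 2*t*cos(3*t)/3 + 2*sin(3*t)/9 - 7*cos(3*t)/27 + C

Use integration by parts with u = t**2 + 2*t + 1, dv = sin(3*t) dt, so v = -cos(3*t)/3.
Apply parts 2 times (tabular method): alternate signs, differentiate u down to 0, integrate dv up.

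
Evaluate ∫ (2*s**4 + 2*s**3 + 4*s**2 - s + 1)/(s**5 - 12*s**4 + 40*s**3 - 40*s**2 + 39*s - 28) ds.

2839*log(s - 7)/450 - 701*log(s - 4)/153 + 2*log(s - 1)/9 + 43*log(s**2 + 1)/1700 - 49*atan(s)/850 + C

Factor the denominator: (s - 7)*(s - 4)*(s - 1)*(s**2 + 1).
Partial-fraction decomposition: (43*s - 49)/(850*(s**2 + 1)) + 2/(9*(s - 1)) - 701/(153*(s - 4)) + 2839/(450*(s - 7)).
Integrate each term; A/(s−a) gives A·log|s−a|; the (Bs+D)/(s²+p²) term gives a log and an atan.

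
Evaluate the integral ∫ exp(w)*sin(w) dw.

exp(w)*sin(w)/2 - exp(w)*cos(w)/2 + C

Let I denote the integral. Integrate by parts with u = sin(w), dv = exp(w) dw, so v = exp(w): I = exp(w)*sin(w) − ∫ exp(w)*cos(w) dw.
Apply parts again with u = cos(w), dv = exp(w) dw: ∫ exp(w)*cos(w) dw = exp(w)*cos(w) + I. Substituting back brings back I: I = exp(w)*sin(w) - exp(w)*cos(w) − I.
Solving for I: (1 + 1)·I equals the remaining terms, so I = (1/2)·(exp(w)*sin(w) - exp(w)*cos(w)).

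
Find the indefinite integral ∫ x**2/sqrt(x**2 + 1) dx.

x*sqrt(x**2 + 1)/2 - log(x + sqrt(x**2 + 1))/2 + C

Substitute x = tan(θ), so dx = sec(θ)^2 dθ and the radical becomes sqrt(x**2 + 1) = sec(θ) by the Pythagorean identity.
Integrate the resulting trig expression in θ, then back-substitute tan(θ) = x, sec(θ) = sqrt(x**2 + 1) (absorbing any constant into C).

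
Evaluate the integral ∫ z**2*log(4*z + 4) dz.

Use integration by parts with u = log(4*z + 4), dv = z**2 dz.
Then du = 4/(4*z + 4) dz and v = z**3/3.

z**3*log(4*z + 4)/3 - z**3/9 + z**2/6 - z/3 + log(z + 1)/3 + C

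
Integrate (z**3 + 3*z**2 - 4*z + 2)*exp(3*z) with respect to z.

Use integration by parts with u = z**3 + 3*z**2 - 4*z + 2, dv = exp(3*z) dz, so v = exp(3*z)/3.
Apply parts 3 times (tabular method): alternate signs, differentiate u down to 0, integrate dv up.

(9*z**3 + 18*z**2 - 48*z + 34)*exp(3*z)/27 + C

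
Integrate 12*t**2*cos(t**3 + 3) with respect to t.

4*sin(t**3 + 3) + C

Let u = t**3 + 3, so du = (3*t**2) dt.
Rewriting, the integral becomes 4·∫ cos(u) du = 4·sin(u).
Substituting back, u = t**3 + 3.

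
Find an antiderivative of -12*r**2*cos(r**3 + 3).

-4*sin(r**3 + 3) + C

Let u = r**3 + 3, so du = (3*r**2) dr.
Rewriting, the integral becomes -4·∫ cos(u) du = -4·sin(u).
Substituting back, u = r**3 + 3.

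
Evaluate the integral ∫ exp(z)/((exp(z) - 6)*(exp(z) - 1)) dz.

Let u = e^z, du = e^z dz.
The integral becomes ∫ du/((u-1)(u-6)); decompose into partial fractions.

log(exp(z) - 6)/5 - log(exp(z) - 1)/5 + C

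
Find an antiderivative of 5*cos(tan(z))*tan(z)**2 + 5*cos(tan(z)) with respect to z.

5*sin(tan(z)) + C

Let u = tan(z), so du = (tan(z)**2 + 1) dz.
Rewriting, the integral becomes 5·∫ cos(u) du = 5·sin(u).
Substituting back, u = tan(z).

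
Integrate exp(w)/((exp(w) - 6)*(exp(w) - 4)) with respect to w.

log(exp(w) - 6)/2 - log(exp(w) - 4)/2 + C

Let u = e^w, du = e^w dw.
The integral becomes ∫ du/((u-4)(u-6)); decompose into partial fractions.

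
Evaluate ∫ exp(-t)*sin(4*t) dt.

Let I denote the integral. Integrate by parts with u = sin(4*t), dv = exp(-t) dt, so v = -exp(-t): I = -exp(-t)*sin(4*t) + 4·∫ exp(-t)*cos(4*t) dt.
Apply parts again with u = cos(4*t), dv = exp(-t) dt: ∫ exp(-t)*cos(4*t) dt = -exp(-t)*cos(4*t) − 4·I. Substituting back brings back I: I = -exp(-t)*sin(4*t) - 4*exp(-t)*cos(4*t) − 16·I.
Solving for I: (1 + 16)·I equals the remaining terms, so I = (1/17)·(-exp(-t)*sin(4*t) - 4*exp(-t)*cos(4*t)).

-exp(-t)*sin(4*t)/17 - 4*exp(-t)*cos(4*t)/17 + C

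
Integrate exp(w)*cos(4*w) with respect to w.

4*exp(w)*sin(4*w)/17 + exp(w)*cos(4*w)/17 + C

Let I denote the integral. Integrate by parts with u = cos(4*w), dv = exp(w) dw, so v = exp(w): I = exp(w)*cos(4*w) + 4·∫ exp(w)*sin(4*w) dw.
Apply parts again with u = sin(4*w), dv = exp(w) dw: ∫ exp(w)*sin(4*w) dw = exp(w)*sin(4*w) − 4·I. Substituting back brings back I: I = 4*exp(w)*sin(4*w) + exp(w)*cos(4*w) − 16·I.
Solving for I: (1 + 16)·I equals the remaining terms, so I = (1/17)·(4*exp(w)*sin(4*w) + exp(w)*cos(4*w)).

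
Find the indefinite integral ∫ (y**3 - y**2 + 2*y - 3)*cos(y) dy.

Use integration by parts with u = y**3 - y**2 + 2*y - 3, dv = cos(y) dy, so v = sin(y).
Apply parts 3 times (tabular method): alternate signs, differentiate u down to 0, integrate dv up.

y**3*sin(y) - y**2*sin(y) + 3*y**2*cos(y) - 4*y*sin(y) - 2*y*cos(y) - sin(y) - 4*cos(y) + C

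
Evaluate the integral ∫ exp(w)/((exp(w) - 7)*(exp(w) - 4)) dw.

log(exp(w) - 7)/3 - log(exp(w) - 4)/3 + C

Let u = e^w, du = e^w dw.
The integral becomes ∫ du/((u-7)(u-4)); decompose into partial fractions.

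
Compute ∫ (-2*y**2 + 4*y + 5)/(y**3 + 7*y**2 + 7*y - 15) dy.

7*log(y - 1)/24 + 25*log(y + 3)/8 - 65*log(y + 5)/12 + C

Factor the denominator: (y - 1)*(y + 3)*(y + 5).
Partial-fraction decomposition: -65/(12*(y + 5)) + 25/(8*(y + 3)) + 7/(24*(y - 1)).
Integrate each term: A/(y−a) contributes A·log|y−a|.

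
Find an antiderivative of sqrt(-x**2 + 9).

x*sqrt(-x**2 + 9)/2 + 9*asin(x/3)/2 + C

Substitute x = 3·sin(θ), so dx = 3·cos(θ) dθ and the radical becomes sqrt(-x**2 + 9) = 3·cos(θ) by the Pythagorean identity.
Integrate the resulting trig expression in θ, then back-substitute θ = asin(x/3), sin(θ) = x/3, cos(θ) = sqrt(-x**2 + 9)/3 (absorbing any constant into C).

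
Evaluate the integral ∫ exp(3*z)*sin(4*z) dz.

3*exp(3*z)*sin(4*z)/25 - 4*exp(3*z)*cos(4*z)/25 + C

Let I denote the integral. Integrate by parts with u = sin(4*z), dv = exp(3*z) dz, so v = exp(3*z)/3: I = exp(3*z)*sin(4*z)/3 − (4/3)·∫ exp(3*z)*cos(4*z) dz.
Apply parts again with u = cos(4*z), dv = exp(3*z) dz: ∫ exp(3*z)*cos(4*z) dz = exp(3*z)*cos(4*z)/3 + (4/3)·I. Substituting back brings back I: I = exp(3*z)*sin(4*z)/3 - 4*exp(3*z)*cos(4*z)/9 − (16/9)·I.
Solving for I: (1 + 16/9)·I equals the remaining terms, so I = (9/25)·(exp(3*z)*sin(4*z)/3 - 4*exp(3*z)*cos(4*z)/9).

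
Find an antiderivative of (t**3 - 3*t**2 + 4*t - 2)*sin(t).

Use integration by parts with u = t**3 - 3*t**2 + 4*t - 2, dv = sin(t) dt, so v = -cos(t).
Apply parts 3 times (tabular method): alternate signs, differentiate u down to 0, integrate dv up.

-t**3*cos(t) + 3*t**2*sin(t) + 3*t**2*cos(t) - 6*t*sin(t) + 2*t*cos(t) - 2*sin(t) - 4*cos(t) + C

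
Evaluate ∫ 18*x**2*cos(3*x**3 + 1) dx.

Let u = 3*x**3 + 1, so du = (9*x**2) dx.
Rewriting, the integral becomes 2·∫ cos(u) du = 2·sin(u).
Substituting back, u = 3*x**3 + 1.

2*sin(3*x**3 + 1) + C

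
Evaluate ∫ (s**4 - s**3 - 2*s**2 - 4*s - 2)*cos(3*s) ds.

Use integration by parts with u = s**4 - s**3 - 2*s**2 - 4*s - 2, dv = cos(3*s) ds, so v = sin(3*s)/3.
Apply parts 4 times (tabular method): alternate signs, differentiate u down to 0, integrate dv up.

s**4*sin(3*s)/3 - s**3*sin(3*s)/3 + 4*s**3*cos(3*s)/9 - 10*s**2*sin(3*s)/9 - s**2*cos(3*s)/3 - 10*s*sin(3*s)/9 - 20*s*cos(3*s)/27 - 34*sin(3*s)/81 - 10*cos(3*s)/27 + C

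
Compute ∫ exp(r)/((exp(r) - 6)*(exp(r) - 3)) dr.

Let u = e^r, du = e^r dr.
The integral becomes ∫ du/((u-6)(u-3)); decompose into partial fractions.

log(exp(r) - 6)/3 - log(exp(r) - 3)/3 + C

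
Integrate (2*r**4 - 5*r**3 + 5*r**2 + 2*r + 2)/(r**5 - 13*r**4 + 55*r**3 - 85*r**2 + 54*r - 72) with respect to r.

853*log(r - 6)/111 - 141*log(r - 4)/17 + 8*log(r - 3)/3 - 18*log(r**2 + 1)/629 + 43*atan(r)/629 + C

Factor the denominator: (r - 6)*(r - 4)*(r - 3)*(r**2 + 1).
Partial-fraction decomposition: -(36*r - 43)/(629*(r**2 + 1)) + 8/(3*(r - 3)) - 141/(17*(r - 4)) + 853/(111*(r - 6)).
Integrate each term; A/(r−a) gives A·log|r−a|; the (Br+D)/(r²+p²) term gives a log and an atan.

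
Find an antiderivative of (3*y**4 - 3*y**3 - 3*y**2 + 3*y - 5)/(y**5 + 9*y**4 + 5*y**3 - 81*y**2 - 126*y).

Factor the denominator: y*(y - 3)*(y + 2)*(y + 3)*(y + 7).
Partial-fraction decomposition: 8059/(1400*(y + 7)) - 283/(72*(y + 3)) + 49/(50*(y + 2)) + 139/(900*(y - 3)) + 5/(126*y).
Integrate each term: A/(y−a) contributes A·log|y−a|.

5*log(y)/126 + 139*log(y - 3)/900 + 49*log(y + 2)/50 - 283*log(y + 3)/72 + 8059*log(y + 7)/1400 + C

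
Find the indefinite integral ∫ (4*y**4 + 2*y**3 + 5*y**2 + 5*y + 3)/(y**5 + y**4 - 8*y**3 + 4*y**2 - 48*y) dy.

Factor the denominator: y*(y - 3)*(y + 4)*(y**2 + 4).
Partial-fraction decomposition: (191*y + 1)/(260*(y**2 + 4)) + 137/(80*(y + 4)) + 21/(13*(y - 3)) - 1/(16*y).
Integrate each term; A/(y−a) gives A·log|y−a|; the (By+D)/(y²+p²) term gives a log and an atan.

-log(y)/16 + 21*log(y - 3)/13 + 137*log(y + 4)/80 + 191*log(y**2 + 4)/520 + atan(y/2)/520 + C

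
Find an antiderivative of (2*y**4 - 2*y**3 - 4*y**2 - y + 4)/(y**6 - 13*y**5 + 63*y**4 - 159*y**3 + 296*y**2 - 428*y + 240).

Factor the denominator: (y - 5)*(y - 4)*(y - 3)*(y - 1)*(y**2 + 4).
Partial-fraction decomposition: (3*y - 17)/(65*(y**2 + 4)) + 1/(120*(y - 1)) + 73/(52*(y - 3)) - 16/(3*(y - 4)) + 31/(8*(y - 5)).
Integrate each term; A/(y−a) gives A·log|y−a|; the (By+D)/(y²+p²) term gives a log and an atan.

31*log(y - 5)/8 - 16*log(y - 4)/3 + 73*log(y - 3)/52 + log(y - 1)/120 + 3*log(y**2 + 4)/130 - 17*atan(y/2)/130 + C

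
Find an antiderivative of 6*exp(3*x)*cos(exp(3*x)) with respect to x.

Let u = exp(3*x), so du = (3*exp(3*x)) dx.
Rewriting, the integral becomes 2·∫ cos(u) du = 2·sin(u).
Substituting back, u = exp(3*x).

2*sin(exp(3*x)) + C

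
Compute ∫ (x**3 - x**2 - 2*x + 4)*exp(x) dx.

Use integration by parts with u = x**3 - x**2 - 2*x + 4, dv = exp(x) dx, so v = exp(x).
Apply parts 3 times (tabular method): alternate signs, differentiate u down to 0, integrate dv up.

(x**3 - 4*x**2 + 6*x - 2)*exp(x) + C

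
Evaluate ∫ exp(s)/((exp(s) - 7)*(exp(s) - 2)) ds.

Let u = e^s, du = e^s ds.
The integral becomes ∫ du/((u-7)(u-2)); decompose into partial fractions.

log(exp(s) - 7)/5 - log(exp(s) - 2)/5 + C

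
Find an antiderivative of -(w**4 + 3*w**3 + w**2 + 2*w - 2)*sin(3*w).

w**4*cos(3*w)/3 - 4*w**3*sin(3*w)/9 + w**3*cos(3*w) - w**2*sin(3*w) - w**2*cos(3*w)/9 + 2*w*sin(3*w)/27 - 52*cos(3*w)/81 + C

Use integration by parts with u = w**4 + 3*w**3 + w**2 + 2*w - 2, dv = -sin(3*w) dw, so v = cos(3*w)/3.
Apply parts 4 times (tabular method): alternate signs, differentiate u down to 0, integrate dv up.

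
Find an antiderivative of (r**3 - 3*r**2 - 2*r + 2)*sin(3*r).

-r**3*cos(3*r)/3 + r**2*sin(3*r)/3 + r**2*cos(3*r) - 2*r*sin(3*r)/3 + 8*r*cos(3*r)/9 - 8*sin(3*r)/27 - 8*cos(3*r)/9 + C

Use integration by parts with u = r**3 - 3*r**2 - 2*r + 2, dv = sin(3*r) dr, so v = -cos(3*r)/3.
Apply parts 3 times (tabular method): alternate signs, differentiate u down to 0, integrate dv up.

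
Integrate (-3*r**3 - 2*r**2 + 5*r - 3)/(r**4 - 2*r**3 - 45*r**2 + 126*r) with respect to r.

Factor the denominator: r*(r - 6)*(r - 3)*(r + 7).
Partial-fraction decomposition: -893/(910*(r + 7)) + 29/(30*(r - 3)) - 77/(26*(r - 6)) - 1/(42*r).
Integrate each term: A/(r−a) contributes A·log|r−a|.

-log(r)/42 - 77*log(r - 6)/26 + 29*log(r - 3)/30 - 893*log(r + 7)/910 + C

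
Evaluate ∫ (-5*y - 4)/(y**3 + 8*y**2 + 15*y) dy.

-4*log(y)/15 - 11*log(y + 3)/6 + 21*log(y + 5)/10 + C

Factor the denominator: y*(y + 3)*(y + 5).
Partial-fraction decomposition: 21/(10*(y + 5)) - 11/(6*(y + 3)) - 4/(15*y).
Integrate each term: A/(y−a) contributes A·log|y−a|.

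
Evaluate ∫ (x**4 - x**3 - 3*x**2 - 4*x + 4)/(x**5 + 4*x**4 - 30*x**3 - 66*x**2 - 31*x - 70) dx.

Factor the denominator: (x - 5)*(x + 2)*(x + 7)*(x**2 + 1).
Partial-fraction decomposition: (239*x - 248)/(3250*(x**2 + 1)) + 2629/(3000*(x + 7)) - 24/(175*(x + 2)) + 409/(2184*(x - 5)).
Integrate each term; A/(x−a) gives A·log|x−a|; the (Bx+D)/(x²+p²) term gives a log and an atan.

409*log(x - 5)/2184 - 24*log(x + 2)/175 + 2629*log(x + 7)/3000 + 239*log(x**2 + 1)/6500 - 124*atan(x)/1625 + C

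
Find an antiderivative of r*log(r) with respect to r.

r**2*log(r)/2 - r**2/4 + C

Use integration by parts with u = log(r), dv = r dr.
Then du = 1/r dr and v = r**2/2.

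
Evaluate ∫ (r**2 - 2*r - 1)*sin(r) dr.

-r**2*cos(r) + 2*r*sin(r) + 2*r*cos(r) - 2*sin(r) + 3*cos(r) + C

Use integration by parts with u = r**2 - 2*r - 1, dv = sin(r) dr, so v = -cos(r).
Apply parts 2 times (tabular method): alternate signs, differentiate u down to 0, integrate dv up.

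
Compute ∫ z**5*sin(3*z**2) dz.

-z**4*cos(3*z**2)/6 + z**2*sin(3*z**2)/9 + cos(3*z**2)/27 + C

Let u = z², du = 2z dz; rewrite as (1/2)∫ u^2·sin(3u) du.
Now integrate by parts 2 times.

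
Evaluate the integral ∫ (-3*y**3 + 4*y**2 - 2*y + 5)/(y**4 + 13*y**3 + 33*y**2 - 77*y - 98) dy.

-7*log(y - 2)/243 - 7*log(y + 1)/54 - 1381*log(y + 7)/486 - 622/(27*y + 189) + C

Factor the denominator: (y - 2)*(y + 1)*(y + 7)**2.
Partial-fraction decomposition: -1381/(486*(y + 7)) + 622/(27*(y + 7)**2) - 7/(54*(y + 1)) - 7/(243*(y - 2)).
Integrate each term; A/(y−a) gives A·log|y−a|; A/(y−a)² gives −A/(y−a).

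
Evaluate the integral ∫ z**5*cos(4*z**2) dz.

Let u = z², du = 2z dz; rewrite as (1/2)∫ u^2·cos(4u) du.
Now integrate by parts 2 times.

z**4*sin(4*z**2)/8 + z**2*cos(4*z**2)/16 - sin(4*z**2)/64 + C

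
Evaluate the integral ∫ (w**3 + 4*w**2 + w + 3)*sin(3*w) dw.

-w**3*cos(3*w)/3 + w**2*sin(3*w)/3 - 4*w**2*cos(3*w)/3 + 8*w*sin(3*w)/9 - w*cos(3*w)/9 + sin(3*w)/27 - 19*cos(3*w)/27 + C

Use integration by parts with u = w**3 + 4*w**2 + w + 3, dv = sin(3*w) dw, so v = -cos(3*w)/3.
Apply parts 3 times (tabular method): alternate signs, differentiate u down to 0, integrate dv up.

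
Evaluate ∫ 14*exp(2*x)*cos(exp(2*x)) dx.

7*sin(exp(2*x)) + C

Let u = exp(2*x), so du = (2*exp(2*x)) dx.
Rewriting, the integral becomes 7·∫ cos(u) du = 7·sin(u).
Substituting back, u = exp(2*x).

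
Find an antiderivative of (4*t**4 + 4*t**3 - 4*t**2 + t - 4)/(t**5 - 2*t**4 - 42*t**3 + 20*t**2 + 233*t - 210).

10783*log(t - 7)/3600 - 78*log(t - 2)/175 + log(t - 1)/144 - 173*log(t + 3)/400 + 1891*log(t + 5)/1008 + C

Factor the denominator: (t - 7)*(t - 2)*(t - 1)*(t + 3)*(t + 5).
Partial-fraction decomposition: 1891/(1008*(t + 5)) - 173/(400*(t + 3)) + 1/(144*(t - 1)) - 78/(175*(t - 2)) + 10783/(3600*(t - 7)).
Integrate each term: A/(t−a) contributes A·log|t−a|.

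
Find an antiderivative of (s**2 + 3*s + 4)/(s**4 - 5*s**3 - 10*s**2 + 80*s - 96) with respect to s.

2*log(s - 4) - 22*log(s - 3)/7 + 7*log(s - 2)/6 - log(s + 4)/42 + C

Factor the denominator: (s - 4)*(s - 3)*(s - 2)*(s + 4).
Partial-fraction decomposition: -1/(42*(s + 4)) + 7/(6*(s - 2)) - 22/(7*(s - 3)) + 2/(s - 4).
Integrate each term: A/(s−a) contributes A·log|s−a|.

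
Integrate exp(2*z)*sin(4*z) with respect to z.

Let I denote the integral. Integrate by parts with u = sin(4*z), dv = exp(2*z) dz, so v = exp(2*z)/2: I = exp(2*z)*sin(4*z)/2 − 2·∫ exp(2*z)*cos(4*z) dz.
Apply parts again with u = cos(4*z), dv = exp(2*z) dz: ∫ exp(2*z)*cos(4*z) dz = exp(2*z)*cos(4*z)/2 + 2·I. Substituting back brings back I: I = exp(2*z)*sin(4*z)/2 - exp(2*z)*cos(4*z) − 4·I.
Solving for I: (1 + 4)·I equals the remaining terms, so I = (1/5)·(exp(2*z)*sin(4*z)/2 - exp(2*z)*cos(4*z)).

exp(2*z)*sin(4*z)/10 - exp(2*z)*cos(4*z)/5 + C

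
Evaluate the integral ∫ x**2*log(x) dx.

x**3*log(x)/3 - x**3/9 + C

Use integration by parts with u = log(x), dv = x**2 dx.
Then du = 1/x dx and v = x**3/3.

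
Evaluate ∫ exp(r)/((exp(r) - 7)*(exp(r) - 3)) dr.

Let u = e^r, du = e^r dr.
The integral becomes ∫ du/((u-7)(u-3)); decompose into partial fractions.

log(exp(r) - 7)/4 - log(exp(r) - 3)/4 + C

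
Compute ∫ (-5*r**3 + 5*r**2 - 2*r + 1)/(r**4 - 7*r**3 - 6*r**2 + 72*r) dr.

Factor the denominator: r*(r - 6)*(r - 4)*(r + 3).
Partial-fraction decomposition: -187/(189*(r + 3)) + 247/(56*(r - 4)) - 911/(108*(r - 6)) + 1/(72*r).
Integrate each term: A/(r−a) contributes A·log|r−a|.

log(r)/72 - 911*log(r - 6)/108 + 247*log(r - 4)/56 - 187*log(r + 3)/189 + C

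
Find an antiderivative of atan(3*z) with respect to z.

z*atan(3*z) - log(9*z**2 + 1)/6 + C

Use integration by parts with u = arctan(3*z), dv = dz.
Then du = 3/(9*z**2 + 1) dz.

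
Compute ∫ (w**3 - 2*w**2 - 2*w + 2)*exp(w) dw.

Use integration by parts with u = w**3 - 2*w**2 - 2*w + 2, dv = exp(w) dw, so v = exp(w).
Apply parts 3 times (tabular method): alternate signs, differentiate u down to 0, integrate dv up.

(w**3 - 5*w**2 + 8*w - 6)*exp(w) + C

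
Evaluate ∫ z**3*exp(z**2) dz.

(z**2 - 1)*exp(z**2)/2 + C

Let u = z², du = 2z dz; rewrite as (1/2)∫ u^1·exp(1u) du.
Now integrate by parts 1 time.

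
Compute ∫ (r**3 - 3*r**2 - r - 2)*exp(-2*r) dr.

Use integration by parts with u = r**3 - 3*r**2 - r - 2, dv = exp(-2*r) dr, so v = -exp(-2*r)/2.
Apply parts 3 times (tabular method): alternate signs, differentiate u down to 0, integrate dv up.

(-4*r**3 + 6*r**2 + 10*r + 13)*exp(-2*r)/8 + C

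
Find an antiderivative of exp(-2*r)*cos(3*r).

Let I denote the integral. Integrate by parts with u = cos(3*r), dv = exp(-2*r) dr, so v = -exp(-2*r)/2: I = -exp(-2*r)*cos(3*r)/2 − (3/2)·∫ exp(-2*r)*sin(3*r) dr.
Apply parts again with u = sin(3*r), dv = exp(-2*r) dr: ∫ exp(-2*r)*sin(3*r) dr = -exp(-2*r)*sin(3*r)/2 + (3/2)·I. Substituting back brings back I: I = 3*exp(-2*r)*sin(3*r)/4 - exp(-2*r)*cos(3*r)/2 − (9/4)·I.
Solving for I: (1 + 9/4)·I equals the remaining terms, so I = (4/13)·(3*exp(-2*r)*sin(3*r)/4 - exp(-2*r)*cos(3*r)/2).

3*exp(-2*r)*sin(3*r)/13 - 2*exp(-2*r)*cos(3*r)/13 + C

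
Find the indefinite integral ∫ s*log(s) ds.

s**2*log(s)/2 - s**2/4 + C

Use integration by parts with u = log(s), dv = s ds.
Then du = 1/s ds and v = s**2/2.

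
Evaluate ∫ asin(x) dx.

Use integration by parts with u = arcsin(x), dv = dx.
Then du = 1/sqrt(-x**2 + 1) dx.

x*asin(x) + sqrt(-x**2 + 1) + C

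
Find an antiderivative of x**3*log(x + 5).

x**4*log(x + 5)/4 - x**4/16 + 5*x**3/12 - 25*x**2/8 + 125*x/4 - 625*log(x + 5)/4 + C

Use integration by parts with u = log(x + 5), dv = x**3 dx.
Then du = 1/(x + 5) dx and v = x**4/4.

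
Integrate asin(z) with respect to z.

Use integration by parts with u = arcsin(z), dv = dz.
Then du = 1/sqrt(-z**2 + 1) dz.

z*asin(z) + sqrt(-z**2 + 1) + C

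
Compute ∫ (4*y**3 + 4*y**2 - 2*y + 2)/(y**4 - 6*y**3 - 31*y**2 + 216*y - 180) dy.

499*log(y - 6)/30 - 148*log(y - 5)/11 + 2*log(y - 1)/35 + 353*log(y + 6)/462 + C

Factor the denominator: (y - 6)*(y - 5)*(y - 1)*(y + 6).
Partial-fraction decomposition: 353/(462*(y + 6)) + 2/(35*(y - 1)) - 148/(11*(y - 5)) + 499/(30*(y - 6)).
Integrate each term: A/(y−a) contributes A·log|y−a|.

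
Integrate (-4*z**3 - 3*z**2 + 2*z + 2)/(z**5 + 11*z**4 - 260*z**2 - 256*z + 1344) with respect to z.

-147*log(z - 4)/880 + 19*log(z - 2)/432 + 101*log(z + 4)/144 - 373*log(z + 6)/80 + 1213*log(z + 7)/297 + C

Factor the denominator: (z - 4)*(z - 2)*(z + 4)*(z + 6)*(z + 7).
Partial-fraction decomposition: 1213/(297*(z + 7)) - 373/(80*(z + 6)) + 101/(144*(z + 4)) + 19/(432*(z - 2)) - 147/(880*(z - 4)).
Integrate each term: A/(z−a) contributes A·log|z−a|.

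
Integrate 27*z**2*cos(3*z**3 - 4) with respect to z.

3*sin(3*z**3 - 4) + C

Let u = 3*z**3 - 4, so du = (9*z**2) dz.
Rewriting, the integral becomes 3·∫ cos(u) du = 3·sin(u).
Substituting back, u = 3*z**3 - 4.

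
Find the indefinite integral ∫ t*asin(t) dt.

t**2*asin(t)/2 + t*sqrt(-t**2 + 1)/4 - asin(t)/4 + C

Use integration by parts with u = arcsin(t), dv = t dt.
Then du = 1/sqrt(-t**2 + 1) dt.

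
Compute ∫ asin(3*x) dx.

Use integration by parts with u = arcsin(3*x), dv = dx.
Then du = 3/sqrt(-9*x**2 + 1) dx.

x*asin(3*x) + sqrt(-9*x**2 + 1)/3 + C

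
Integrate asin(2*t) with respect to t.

t*asin(2*t) + sqrt(-4*t**2 + 1)/2 + C

Use integration by parts with u = arcsin(2*t), dv = dt.
Then du = 2/sqrt(-4*t**2 + 1) dt.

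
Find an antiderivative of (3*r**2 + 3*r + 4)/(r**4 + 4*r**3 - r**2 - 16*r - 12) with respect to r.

11*log(r - 2)/30 - 2*log(r + 1)/3 + 5*log(r + 2)/2 - 11*log(r + 3)/5 + C

Factor the denominator: (r - 2)*(r + 1)*(r + 2)*(r + 3).
Partial-fraction decomposition: -11/(5*(r + 3)) + 5/(2*(r + 2)) - 2/(3*(r + 1)) + 11/(30*(r - 2)).
Integrate each term: A/(r−a) contributes A·log|r−a|.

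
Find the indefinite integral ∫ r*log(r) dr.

Use integration by parts with u = log(r), dv = r dr.
Then du = 1/r dr and v = r**2/2.

r**2*log(r)/2 - r**2/4 + C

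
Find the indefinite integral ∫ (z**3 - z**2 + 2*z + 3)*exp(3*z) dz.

(9*z**3 - 18*z**2 + 30*z + 17)*exp(3*z)/27 + C

Use integration by parts with u = z**3 - z**2 + 2*z + 3, dv = exp(3*z) dz, so v = exp(3*z)/3.
Apply parts 3 times (tabular method): alternate signs, differentiate u down to 0, integrate dv up.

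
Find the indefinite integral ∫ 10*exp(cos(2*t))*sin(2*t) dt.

Let u = cos(2*t), so du = (-2*sin(2*t)) dt.
Rewriting, the integral becomes -5·∫ e^u du = -5·e^u.
Substituting back, u = cos(2*t).

-5*exp(cos(2*t)) + C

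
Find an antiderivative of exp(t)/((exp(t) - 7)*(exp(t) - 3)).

Let u = e^t, du = e^t dt.
The integral becomes ∫ du/((u-7)(u-3)); decompose into partial fractions.

log(exp(t) - 7)/4 - log(exp(t) - 3)/4 + C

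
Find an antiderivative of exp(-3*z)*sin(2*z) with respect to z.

Let I denote the integral. Integrate by parts with u = sin(2*z), dv = exp(-3*z) dz, so v = -exp(-3*z)/3: I = -exp(-3*z)*sin(2*z)/3 + (2/3)·∫ exp(-3*z)*cos(2*z) dz.
Apply parts again with u = cos(2*z), dv = exp(-3*z) dz: ∫ exp(-3*z)*cos(2*z) dz = -exp(-3*z)*cos(2*z)/3 − (2/3)·I. Substituting back brings back I: I = -exp(-3*z)*sin(2*z)/3 - 2*exp(-3*z)*cos(2*z)/9 − (4/9)·I.
Solving for I: (1 + 4/9)·I equals the remaining terms, so I = (9/13)·(-exp(-3*z)*sin(2*z)/3 - 2*exp(-3*z)*cos(2*z)/9).

-3*exp(-3*z)*sin(2*z)/13 - 2*exp(-3*z)*cos(2*z)/13 + C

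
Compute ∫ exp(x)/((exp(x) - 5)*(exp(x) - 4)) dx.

Let u = e^x, du = e^x dx.
The integral becomes ∫ du/((u-5)(u-4)); decompose into partial fractions.

log(exp(x) - 5) - log(exp(x) - 4) + C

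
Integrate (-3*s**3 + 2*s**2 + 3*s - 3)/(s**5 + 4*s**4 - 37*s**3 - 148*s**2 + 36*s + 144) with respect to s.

-187*log(s - 6)/1400 + log(s - 1)/350 - log(s + 1)/210 - 209*log(s + 4)/300 + 233*log(s + 6)/280 + C

Factor the denominator: (s - 6)*(s - 1)*(s + 1)*(s + 4)*(s + 6).
Partial-fraction decomposition: 233/(280*(s + 6)) - 209/(300*(s + 4)) - 1/(210*(s + 1)) + 1/(350*(s - 1)) - 187/(1400*(s - 6)).
Integrate each term: A/(s−a) contributes A·log|s−a|.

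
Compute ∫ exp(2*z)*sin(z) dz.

Let I denote the integral. Integrate by parts with u = sin(z), dv = exp(2*z) dz, so v = exp(2*z)/2: I = exp(2*z)*sin(z)/2 − (1/2)·∫ exp(2*z)*cos(z) dz.
Apply parts again with u = cos(z), dv = exp(2*z) dz: ∫ exp(2*z)*cos(z) dz = exp(2*z)*cos(z)/2 + (1/2)·I. Substituting back brings back I: I = exp(2*z)*sin(z)/2 - exp(2*z)*cos(z)/4 − (1/4)·I.
Solving for I: (1 + 1/4)·I equals the remaining terms, so I = (4/5)·(exp(2*z)*sin(z)/2 - exp(2*z)*cos(z)/4).

2*exp(2*z)*sin(z)/5 - exp(2*z)*cos(z)/5 + C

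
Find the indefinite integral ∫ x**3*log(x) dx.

Use integration by parts with u = log(x), dv = x**3 dx.
Then du = 1/x dx and v = x**4/4.

x**4*log(x)/4 - x**4/16 + C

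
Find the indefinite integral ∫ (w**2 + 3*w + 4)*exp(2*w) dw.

(w**2 + 2*w + 3)*exp(2*w)/2 + C

Use integration by parts with u = w**2 + 3*w + 4, dv = exp(2*w) dw, so v = exp(2*w)/2.
Apply parts 2 times (tabular method): alternate signs, differentiate u down to 0, integrate dv up.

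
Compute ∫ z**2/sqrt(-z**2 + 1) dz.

-z*sqrt(-z**2 + 1)/2 + asin(z)/2 + C

Substitute z = sin(θ), so dz = cos(θ) dθ and the radical becomes sqrt(-z**2 + 1) = cos(θ) by the Pythagorean identity.
Integrate the resulting trig expression in θ, then back-substitute θ = asin(z), sin(θ) = z, cos(θ) = sqrt(-z**2 + 1) (absorbing any constant into C).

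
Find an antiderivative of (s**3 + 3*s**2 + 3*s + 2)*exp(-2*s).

(-4*s**3 - 18*s**2 - 30*s - 23)*exp(-2*s)/8 + C

Use integration by parts with u = s**3 + 3*s**2 + 3*s + 2, dv = exp(-2*s) ds, so v = -exp(-2*s)/2.
Apply parts 3 times (tabular method): alternate signs, differentiate u down to 0, integrate dv up.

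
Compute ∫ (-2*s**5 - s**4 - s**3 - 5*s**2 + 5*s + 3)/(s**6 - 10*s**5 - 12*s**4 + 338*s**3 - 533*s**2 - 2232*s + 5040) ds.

Factor the denominator: (s - 7)*(s - 4)**2*(s - 3)*(s + 3)*(s + 5).
Partial-fraction decomposition: -5603/(15552*(s + 5)) + 25/(392*(s + 3)) + 207/(64*(s - 3)) + 41987/(11907*(s - 4)) + 2425/(189*(s - 4)**2) - 7313/(864*(s - 7)).
Integrate each term; A/(s−a) gives A·log|s−a|; A/(s−a)² gives −A/(s−a).

-7313*log(s - 7)/864 + 41987*log(s - 4)/11907 + 207*log(s - 3)/64 + 25*log(s + 3)/392 - 5603*log(s + 5)/15552 - 2425/(189*s - 756) + C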